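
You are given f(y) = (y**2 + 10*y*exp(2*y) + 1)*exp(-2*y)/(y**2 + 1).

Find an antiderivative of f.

A candidate is checked by its d/dy: the result must match f(y).
Check: d/dy[(10*exp(2*y)*log(y**2/2 + 1/2) - 1)*exp(-2*y)/2] = (y**2 + 10*y*exp(2*y) + 1)/(y**2*exp(2*y) + exp(2*y)), which equals f(y).

An antiderivative is F(y) = (10*exp(2*y)*log(y**2/2 + 1/2) - 1)*exp(-2*y)/2.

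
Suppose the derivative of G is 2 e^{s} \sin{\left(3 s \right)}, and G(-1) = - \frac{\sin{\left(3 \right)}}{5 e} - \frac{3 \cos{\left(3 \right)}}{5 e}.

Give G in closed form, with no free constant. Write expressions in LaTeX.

Whatever form G(s) takes, its d/ds must return the stated G'(s).
A general antiderivative is \frac{e^{s} \sin{\left(3 s \right)}}{5} - \frac{3 e^{s} \cos{\left(3 s \right)}}{5} + C.
The condition gives C = - \frac{\sin{\left(3 \right)}}{5 e} - \frac{3 \cos{\left(3 \right)}}{5 e} - (- \frac{\sin{\left(3 \right)}}{5 e} - \frac{3 \cos{\left(3 \right)}}{5 e}) = 0.
So G(s) = \frac{e^{s} \sin{\left(3 s \right)}}{5} - \frac{3 e^{s} \cos{\left(3 s \right)}}{5}.
Check: d/ds[\frac{e^{s} \sin{\left(3 s \right)}}{5} - \frac{3 e^{s} \cos{\left(3 s \right)}}{5}] = 2 e^{s} \sin{\left(3 s \right)} = G'(s).

G(s) = \frac{e^{s} \sin{\left(3 s \right)}}{5} - \frac{3 e^{s} \cos{\left(3 s \right)}}{5}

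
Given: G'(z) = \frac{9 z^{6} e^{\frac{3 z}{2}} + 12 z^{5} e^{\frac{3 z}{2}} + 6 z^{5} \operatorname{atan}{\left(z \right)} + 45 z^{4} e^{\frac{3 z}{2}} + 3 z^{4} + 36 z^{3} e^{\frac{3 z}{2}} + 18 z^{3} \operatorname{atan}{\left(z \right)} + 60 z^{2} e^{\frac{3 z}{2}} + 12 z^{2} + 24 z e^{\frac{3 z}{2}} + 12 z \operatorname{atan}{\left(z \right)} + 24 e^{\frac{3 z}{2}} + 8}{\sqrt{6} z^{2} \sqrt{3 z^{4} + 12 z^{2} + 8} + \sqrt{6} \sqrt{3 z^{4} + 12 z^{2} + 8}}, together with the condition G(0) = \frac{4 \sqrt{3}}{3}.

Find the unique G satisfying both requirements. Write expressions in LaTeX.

G'(z) has the shape u'v + uv' for u = - 2 \sqrt{\frac{z^{4}}{2} + 2 z^{2} + \frac{4}{3}} and v = - e^{\frac{3 z}{2}} - \frac{\operatorname{atan}{\left(z \right)}}{2} — it is the derivative of the product u*v.
A general antiderivative is - 2 \left(- e^{\frac{3 z}{2}} - \frac{\operatorname{atan}{\left(z \right)}}{2}\right) \sqrt{\frac{z^{4}}{2} + 2 z^{2} + \frac{4}{3}} + C.
The condition gives C = \frac{4 \sqrt{3}}{3} - (\frac{4 \sqrt{3}}{3}) = 0.
So G(z) = \frac{\sqrt{6} \left(2 \sqrt{3 z^{4} + 12 z^{2} + 8} e^{\frac{3 z}{2}} + \sqrt{3 z^{4} + 12 z^{2} + 8} \operatorname{atan}{\left(z \right)}\right)}{6}.
Check: d/dz[\frac{\sqrt{6} \left(2 \sqrt{3 z^{4} + 12 z^{2} + 8} e^{\frac{3 z}{2}} + \sqrt{3 z^{4} + 12 z^{2} + 8} \operatorname{atan}{\left(z \right)}\right)}{6}] = \frac{9 \sqrt{6} z^{6} e^{\frac{3 z}{2}} + 12 \sqrt{6} z^{5} e^{\frac{3 z}{2}} + 6 \sqrt{6} z^{5} \operatorname{atan}{\left(z \right)} + 45 \sqrt{6} z^{4} e^{\frac{3 z}{2}} + 3 \sqrt{6} z^{4} + 36 \sqrt{6} z^{3} e^{\frac{3 z}{2}} + 18 \sqrt{6} z^{3} \operatorname{atan}{\left(z \right)} + 60 \sqrt{6} z^{2} e^{\frac{3 z}{2}} + 12 \sqrt{6} z^{2} + 24 \sqrt{6} z e^{\frac{3 z}{2}} + 12 \sqrt{6} z \operatorname{atan}{\left(z \right)} + 24 \sqrt{6} e^{\frac{3 z}{2}} + 8 \sqrt{6}}{6 z^{2} \sqrt{3 z^{4} + 12 z^{2} + 8} + 6 \sqrt{3 z^{4} + 12 z^{2} + 8}}, which equals G'(z).

G(z) = \frac{\sqrt{6} \left(2 \sqrt{3 z^{4} + 12 z^{2} + 8} e^{\frac{3 z}{2}} + \sqrt{3 z^{4} + 12 z^{2} + 8} \operatorname{atan}{\left(z \right)}\right)}{6}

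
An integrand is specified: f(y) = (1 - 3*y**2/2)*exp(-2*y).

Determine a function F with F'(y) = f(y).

Recognize the product-rule pattern: f = u'v + uv' with u = 3*y**2/4 + 3*y/4 - 1/8, v = exp(-2*y), so integration by parts undoes it.
Check: d/dy[3*y**2*exp(-2*y)/4 + 3*y*exp(-2*y)/4 - exp(-2*y)/8] = (2 - 3*y**2)*exp(-2*y)/2, which equals f(y).

An antiderivative is F(y) = 3*y**2*exp(-2*y)/4 + 3*y*exp(-2*y)/4 - exp(-2*y)/8.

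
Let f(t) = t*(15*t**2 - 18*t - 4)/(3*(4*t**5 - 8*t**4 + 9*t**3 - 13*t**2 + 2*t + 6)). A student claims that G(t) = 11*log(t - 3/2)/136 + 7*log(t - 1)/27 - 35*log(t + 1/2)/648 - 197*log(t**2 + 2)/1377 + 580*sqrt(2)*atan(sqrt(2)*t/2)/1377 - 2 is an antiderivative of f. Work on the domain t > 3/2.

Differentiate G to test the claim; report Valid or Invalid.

Valid: G'(t) = f(t).

d/dt[G] = (15*t**3 - 18*t**2 - 4*t)/(12*t**5 - 24*t**4 + 27*t**3 - 39*t**2 + 6*t + 18)
This equals f(t) exactly, so the claim holds.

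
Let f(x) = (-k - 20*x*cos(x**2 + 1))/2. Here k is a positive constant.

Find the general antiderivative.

F(x) = -k*x/2 - 5*sin(x**2 + 1) + C

For F(x) to be correct the identity F'(x) - f(x) = 0 must hold.
Check: d/dx[-k*x/2 - 5*sin(x**2 + 1)] = -k/2 - 10*x*cos(x**2 + 1), which equals f(x).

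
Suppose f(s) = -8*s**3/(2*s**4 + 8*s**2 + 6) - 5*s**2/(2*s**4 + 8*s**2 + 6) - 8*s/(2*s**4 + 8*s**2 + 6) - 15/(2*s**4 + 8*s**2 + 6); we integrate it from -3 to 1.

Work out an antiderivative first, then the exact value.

The integrand splits into summands that can be handled one at a time.
F(s) = -2*log(2*s**2 + 6) - 5*atan(s)/2 is an antiderivative of f.
Check: d/ds[-2*log(2*s**2 + 6) - 5*atan(s)/2] = (-8*s**3 - 5*s**2 - 8*s - 15)/(2*s**4 + 8*s**2 + 6), which equals f(s).
F(1) = -2*log(8) - 5*pi/8; F(-3) = -2*log(24) + 5*atan(3)/2.
Integral = F(1) - F(-3) = -2*log(8) - 5*atan(3)/2 - 5*pi/8 + 2*log(24).

Antiderivative: F(s) = -2*log(2*s**2 + 6) - 5*atan(s)/2; value = -2*log(8) - 5*atan(3)/2 - 5*pi/8 + 2*log(24)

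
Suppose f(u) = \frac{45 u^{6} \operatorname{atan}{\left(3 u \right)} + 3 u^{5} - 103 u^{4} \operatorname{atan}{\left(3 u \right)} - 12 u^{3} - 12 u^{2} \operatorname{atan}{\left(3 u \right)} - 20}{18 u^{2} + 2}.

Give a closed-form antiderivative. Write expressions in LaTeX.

An antiderivative is F(u) = \frac{u^{5} \operatorname{atan}{\left(3 u \right)}}{2} - 2 u^{3} \operatorname{atan}{\left(3 u \right)} - \frac{10 \operatorname{atan}{\left(3 u \right)}}{3}.

Recognize the product-rule pattern: f = v'r + vr' with v = \frac{u^{5}}{2} - 2 u^{3} - \frac{10}{3}, r = \operatorname{atan}{\left(3 u \right)}, so integration by parts undoes it.
Check: d/du[\frac{u^{5} \operatorname{atan}{\left(3 u \right)}}{2} - 2 u^{3} \operatorname{atan}{\left(3 u \right)} - \frac{10 \operatorname{atan}{\left(3 u \right)}}{3}] = \frac{45 u^{6} \operatorname{atan}{\left(3 u \right)} + 3 u^{5} - 103 u^{4} \operatorname{atan}{\left(3 u \right)} - 12 u^{3} - 12 u^{2} \operatorname{atan}{\left(3 u \right)} - 20}{18 u^{2} + 2} = f(u).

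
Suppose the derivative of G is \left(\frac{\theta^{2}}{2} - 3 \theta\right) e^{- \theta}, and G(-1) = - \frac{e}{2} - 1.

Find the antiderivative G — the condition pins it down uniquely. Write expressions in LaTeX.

Recognize the product-rule pattern: G'(\theta) = u'v + uv' with u = - \frac{\theta^{2}}{2} + 2 \theta + 2, v = e^{- \theta}, so integration by parts undoes it.
A general antiderivative is \frac{\left(- \theta^{2} + 4 \theta + 4\right) e^{- \theta}}{2} + C.
The condition gives C = - \frac{e}{2} - 1 - (- \frac{e}{2}) = -1.
So G(\theta) = - \frac{\theta^{2} e^{- \theta}}{2} + 2 \theta e^{- \theta} - 1 + 2 e^{- \theta}.
Check: d/d\theta[- \frac{\theta^{2} e^{- \theta}}{2} + 2 \theta e^{- \theta} - 1 + 2 e^{- \theta}] = \frac{\left(\theta^{2} - 6 \theta\right) e^{- \theta}}{2}, which equals G'(\theta).

G(\theta) = - \frac{\theta^{2} e^{- \theta}}{2} + 2 \theta e^{- \theta} - 1 + 2 e^{- \theta}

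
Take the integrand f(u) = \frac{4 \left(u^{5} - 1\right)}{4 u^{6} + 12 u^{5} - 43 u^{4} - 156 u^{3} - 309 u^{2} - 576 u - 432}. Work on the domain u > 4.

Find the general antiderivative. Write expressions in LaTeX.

F(u) = \frac{41013 \left(2 u + 3\right) \log{\left(u - 4 \right)} - 56886 \left(2 u + 3\right) \log{\left(u + \frac{3}{2} \right)} + 198891 \left(2 u + 3\right) \log{\left(u + 4 \right)} + 660 \left(2 u + 3\right) \log{\left(u^{2} + 3 \right)} - 9592 \sqrt{3} \left(2 u + 3\right) \operatorname{atan}{\left(\frac{\sqrt{3} u}{3} \right)} - 43890}{184338 \left(2 u + 3\right)} + C

Factor the denominator (\left(u - 4\right) \left(u + 4\right) \left(2 u + 3\right)^{2} \left(u^{2} + 3\right)) and decompose: f = \frac{4 \left(5 u - 109\right)}{2793 \left(u^{2} + 3\right)} - \frac{998}{1617 \left(2 u + 3\right)} + \frac{10}{21 \left(2 u + 3\right)^{2}} + \frac{41}{38 \left(u + 4\right)} + \frac{93}{418 \left(u - 4\right)}; each piece integrates to a log, atan, or power term.
Check: d/du[\frac{41013 \left(2 u + 3\right) \log{\left(u - 4 \right)} - 56886 \left(2 u + 3\right) \log{\left(u + \frac{3}{2} \right)} + 198891 \left(2 u + 3\right) \log{\left(u + 4 \right)} + 660 \left(2 u + 3\right) \log{\left(u^{2} + 3 \right)} - 9592 \sqrt{3} \left(2 u + 3\right) \operatorname{atan}{\left(\frac{\sqrt{3} u}{3} \right)} - 43890}{184338 \left(2 u + 3\right)}] = \frac{4 u^{5} - 4}{4 u^{6} + 12 u^{5} - 43 u^{4} - 156 u^{3} - 309 u^{2} - 576 u - 432}, which equals f(u).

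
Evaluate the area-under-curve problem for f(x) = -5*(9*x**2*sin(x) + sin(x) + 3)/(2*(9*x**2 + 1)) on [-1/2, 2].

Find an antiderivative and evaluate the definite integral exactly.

Antiderivative: F(x) = 5*cos(x)/2 - 5*atan(3*x)/2; value = -5*atan(6)/2 - 5*atan(3/2)/2 - 5*cos(1/2)/2 + 5*cos(2)/2

A candidate is checked by its d/dx: the result must match f(x).
F(x) = 5*cos(x)/2 - 5*atan(3*x)/2 is an antiderivative of f.
Check: d/dx[5*cos(x)/2 - 5*atan(3*x)/2] = (-45*x**2*sin(x) - 5*sin(x) - 15)/(18*x**2 + 2), which equals f(x).
F(2) = -5*atan(6)/2 + 5*cos(2)/2; F(-1/2) = 5*cos(1/2)/2 + 5*atan(3/2)/2.
Integral = F(2) - F(-1/2) = -5*atan(6)/2 - 5*atan(3/2)/2 - 5*cos(1/2)/2 + 5*cos(2)/2.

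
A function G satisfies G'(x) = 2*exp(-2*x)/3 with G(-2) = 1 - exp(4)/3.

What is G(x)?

Recover the given G'(x) by differentiating a candidate G(x); any mismatch rules it out.
A general antiderivative is -exp(-2*x)/3 + C.
The condition gives C = 1 - exp(4)/3 - (-exp(4)/3) = 1.
So G(x) = (3*exp(2*x) - 1)*exp(-2*x)/3.
Check: d/dx[(3*exp(2*x) - 1)*exp(-2*x)/3] = 2*exp(-2*x)/3 = G'(x).

G(x) = (3*exp(2*x) - 1)*exp(-2*x)/3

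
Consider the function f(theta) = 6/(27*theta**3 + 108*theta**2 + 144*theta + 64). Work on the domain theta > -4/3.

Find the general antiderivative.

F(theta) = -1/(9*theta**2 + 24*theta + 16) + C

A candidate is checked by its d/dtheta: the result must match f(theta).
Check: d/dtheta[-1/(9*theta**2 + 24*theta + 16)] = 6/(27*theta**3 + 108*theta**2 + 144*theta + 64) = f(theta).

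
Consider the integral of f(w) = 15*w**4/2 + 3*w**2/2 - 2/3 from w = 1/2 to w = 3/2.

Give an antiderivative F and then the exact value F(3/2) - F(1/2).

Antiderivative: F(w) = 3*w**5/2 + w**3/2 - 2*w/3; value = 1181/96

The integrand splits into summands that can be handled one at a time.
F(w) = 3*w**5/2 + w**3/2 - 2*w/3 is an antiderivative of f.
Check: d/dw[3*w**5/2 + w**3/2 - 2*w/3] = 15*w**4/2 + 3*w**2/2 - 2/3 = f(w).
F(3/2) = 773/64; F(1/2) = -43/192.
Integral = F(3/2) - F(1/2) = 1181/96.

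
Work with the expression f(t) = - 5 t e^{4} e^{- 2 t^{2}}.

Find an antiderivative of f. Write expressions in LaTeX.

The substitution u = 4 - 2 t^{2} works: f is exactly (dF/du)*(du/dt) for that inner function.
Check: d/dt[\frac{5 e^{4} e^{- 2 t^{2}}}{4}] = - 5 t e^{4} e^{- 2 t^{2}} = f(t).

An antiderivative is F(t) = \frac{5 e^{4} e^{- 2 t^{2}}}{4}.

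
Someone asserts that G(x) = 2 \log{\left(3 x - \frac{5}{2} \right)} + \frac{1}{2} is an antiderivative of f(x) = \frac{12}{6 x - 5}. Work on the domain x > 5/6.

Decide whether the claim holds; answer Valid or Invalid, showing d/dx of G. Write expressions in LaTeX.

Valid. The derivative of G reproduces f.

d/dx[G] = \frac{12}{6 x - 5}
This equals f(x) exactly, so the claim holds.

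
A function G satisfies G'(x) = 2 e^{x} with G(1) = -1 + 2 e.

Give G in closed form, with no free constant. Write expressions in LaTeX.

G(x) = 2 e^{x} - 1

Recover the given G'(x) by differentiating a candidate G(x); any mismatch rules it out.
A general antiderivative is 2 e^{x} + C.
The condition gives C = -1 + 2 e - (2 e) = -1.
So G(x) = 2 e^{x} - 1.
Check: d/dx[2 e^{x} - 1] = 2 e^{x} = G'(x).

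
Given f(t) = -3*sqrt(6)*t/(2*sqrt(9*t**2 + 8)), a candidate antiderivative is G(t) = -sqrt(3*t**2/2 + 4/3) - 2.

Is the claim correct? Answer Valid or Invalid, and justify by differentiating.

d/dt[G] = -3*sqrt(6)*t/(2*sqrt(9*t**2 + 8))
This equals f(t) exactly, so the claim holds.

Valid - differentiating G returns exactly f.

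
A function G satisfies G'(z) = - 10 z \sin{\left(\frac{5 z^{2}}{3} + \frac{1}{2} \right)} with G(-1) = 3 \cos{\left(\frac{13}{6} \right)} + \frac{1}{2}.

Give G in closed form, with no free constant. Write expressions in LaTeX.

The substitution u = \frac{5 z^{2}}{3} + \frac{1}{2} works: G'(z) is exactly (dG/du)*(du/dz) for that inner function.
A general antiderivative is 3 \cos{\left(\frac{5 z^{2}}{3} + \frac{1}{2} \right)} + C.
The condition gives C = 3 \cos{\left(\frac{13}{6} \right)} + \frac{1}{2} - (3 \cos{\left(\frac{13}{6} \right)}) = \frac{1}{2}.
So G(z) = \frac{6 \cos{\left(\frac{5 z^{2}}{3} + \frac{1}{2} \right)} + 1}{2}.
Check: d/dz[\frac{6 \cos{\left(\frac{5 z^{2}}{3} + \frac{1}{2} \right)} + 1}{2}] = - 10 z \sin{\left(\frac{5 z^{2}}{3} + \frac{1}{2} \right)} = G'(z).

G(z) = \frac{6 \cos{\left(\frac{5 z^{2}}{3} + \frac{1}{2} \right)} + 1}{2}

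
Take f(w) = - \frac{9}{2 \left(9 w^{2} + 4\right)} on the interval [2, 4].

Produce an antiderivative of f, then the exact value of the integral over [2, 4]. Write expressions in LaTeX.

Differentiate the proposed F(w) back; it has to land on f(w) exactly.
F(w) = - \frac{3 \operatorname{atan}{\left(\frac{3 w}{2} \right)}}{4} is an antiderivative of f.
Check: d/dw[- \frac{3 \operatorname{atan}{\left(\frac{3 w}{2} \right)}}{4}] = - \frac{9}{18 w^{2} + 8}, which equals f(w).
F(4) = - \frac{3 \operatorname{atan}{\left(6 \right)}}{4}; F(2) = - \frac{3 \operatorname{atan}{\left(3 \right)}}{4}.
Integral = F(4) - F(2) = - \frac{3 \operatorname{atan}{\left(6 \right)}}{4} + \frac{3 \operatorname{atan}{\left(3 \right)}}{4}.

Antiderivative: F(w) = - \frac{3 \operatorname{atan}{\left(\frac{3 w}{2} \right)}}{4}; value = - \frac{3 \operatorname{atan}{\left(6 \right)}}{4} + \frac{3 \operatorname{atan}{\left(3 \right)}}{4}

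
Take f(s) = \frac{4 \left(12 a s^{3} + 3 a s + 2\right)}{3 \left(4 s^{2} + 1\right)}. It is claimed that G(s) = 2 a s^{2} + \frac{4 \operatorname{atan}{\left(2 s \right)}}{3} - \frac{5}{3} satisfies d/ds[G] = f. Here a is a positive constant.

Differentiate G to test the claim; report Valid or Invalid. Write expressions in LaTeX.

d/ds[G] = \frac{48 a s^{3} + 12 a s + 8}{12 s^{2} + 3}
This equals f(s) exactly, so the claim holds.

Valid - differentiating G returns exactly f.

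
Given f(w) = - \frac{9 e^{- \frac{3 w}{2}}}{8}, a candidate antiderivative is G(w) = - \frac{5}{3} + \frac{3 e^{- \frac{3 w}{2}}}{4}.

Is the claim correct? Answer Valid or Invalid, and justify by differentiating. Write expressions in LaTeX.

Valid: G'(w) = f(w).

d/dw[G] = - \frac{9 e^{- \frac{3 w}{2}}}{8}
This equals f(w) exactly, so the claim holds.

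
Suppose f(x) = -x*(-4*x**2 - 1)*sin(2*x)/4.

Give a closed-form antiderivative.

Whatever form F(x) takes, F'(x) = f(x) is non-negotiable.
Check: d/dx[-x**3*cos(2*x)/2 + 3*x**2*sin(2*x)/4 + 5*x*cos(2*x)/8 - 5*sin(2*x)/16] = x**3*sin(2*x) + x*sin(2*x)/4, which equals f(x).

An antiderivative is F(x) = -x**3*cos(2*x)/2 + 3*x**2*sin(2*x)/4 + 5*x*cos(2*x)/8 - 5*sin(2*x)/16.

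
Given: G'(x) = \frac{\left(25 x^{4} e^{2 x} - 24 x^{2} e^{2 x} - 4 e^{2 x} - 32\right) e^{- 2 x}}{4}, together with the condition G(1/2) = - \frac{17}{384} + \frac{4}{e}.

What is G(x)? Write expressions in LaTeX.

G(x) = \frac{5 x^{5}}{4} - 2 x^{3} - x + \frac{2}{3} + 4 e^{- 2 x}

Check a candidate G(x) by differentiating: d/dx[G] must match the given G'(x).
A general antiderivative is \frac{5 x^{5}}{4} - 2 x^{3} - x - \frac{4}{3} + 4 e^{- 2 x} + C.
The condition gives C = - \frac{17}{384} + \frac{4}{e} - (- \frac{785}{384} + \frac{4}{e}) = 2.
So G(x) = \frac{5 x^{5}}{4} - 2 x^{3} - x + \frac{2}{3} + 4 e^{- 2 x}.
Check: d/dx[\frac{5 x^{5}}{4} - 2 x^{3} - x + \frac{2}{3} + 4 e^{- 2 x}] = \frac{\left(25 x^{4} e^{2 x} - 24 x^{2} e^{2 x} - 4 e^{2 x} - 32\right) e^{- 2 x}}{4} = G'(x).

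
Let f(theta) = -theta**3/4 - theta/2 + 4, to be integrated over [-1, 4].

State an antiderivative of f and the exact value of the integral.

The integrand splits into summands that can be handled one at a time.
F(theta) = -theta*(theta**3 + 4*theta - 64)/16 is an antiderivative of f.
Check: d/dtheta[-theta*(theta**3 + 4*theta - 64)/16] = -theta**3/4 - theta/2 + 4 = f(theta).
F(4) = -4; F(-1) = -69/16.
Integral = F(4) - F(-1) = 5/16.

Antiderivative: F(theta) = -theta*(theta**3 + 4*theta - 64)/16; value = 5/16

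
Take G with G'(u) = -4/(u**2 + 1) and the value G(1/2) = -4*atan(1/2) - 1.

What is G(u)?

For G(u) to be correct, d/du[G] must agree with the stated G'(u) identically.
A general antiderivative is -4*atan(u) + C.
The condition gives C = -4*atan(1/2) - 1 - (-4*atan(1/2)) = -1.
So G(u) = -4*atan(u) - 1.
Check: d/du[-4*atan(u) - 1] = -4/(u**2 + 1) = G'(u).

G(u) = -4*atan(u) - 1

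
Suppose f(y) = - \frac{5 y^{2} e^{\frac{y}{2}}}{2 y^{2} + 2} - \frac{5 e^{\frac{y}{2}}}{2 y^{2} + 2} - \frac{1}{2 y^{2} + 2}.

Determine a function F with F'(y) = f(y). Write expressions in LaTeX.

Integrate term by term and add the pieces.
Check: d/dy[- \frac{10 e^{\frac{y}{2}} + \operatorname{atan}{\left(y \right)}}{2}] = \frac{- 5 y^{2} e^{\frac{y}{2}} - 5 e^{\frac{y}{2}} - 1}{2 y^{2} + 2}, which equals f(y).

An antiderivative is F(y) = - \frac{10 e^{\frac{y}{2}} + \operatorname{atan}{\left(y \right)}}{2}.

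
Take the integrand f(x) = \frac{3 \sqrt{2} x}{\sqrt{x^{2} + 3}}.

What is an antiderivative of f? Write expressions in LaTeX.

The substitution u = 2 x^{2} + 6 works: f is exactly (dF/du)*(du/dx) for that inner function.
Check: d/dx[3 \sqrt{2} \sqrt{x^{2} + 3}] = \frac{3 \sqrt{2} x}{\sqrt{x^{2} + 3}} = f(x).

An antiderivative is F(x) = 3 \sqrt{2} \sqrt{x^{2} + 3}.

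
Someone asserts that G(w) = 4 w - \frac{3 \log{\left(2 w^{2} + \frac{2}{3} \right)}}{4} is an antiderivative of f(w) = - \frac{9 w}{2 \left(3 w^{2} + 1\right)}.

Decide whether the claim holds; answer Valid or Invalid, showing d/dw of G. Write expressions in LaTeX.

Invalid: d/dw[G] - f = 4, which is not 0.

d/dw[G] = \frac{24 w^{2} - 9 w + 8}{6 w^{2} + 2}
d/dw[G] - f(w) = 4 != 0.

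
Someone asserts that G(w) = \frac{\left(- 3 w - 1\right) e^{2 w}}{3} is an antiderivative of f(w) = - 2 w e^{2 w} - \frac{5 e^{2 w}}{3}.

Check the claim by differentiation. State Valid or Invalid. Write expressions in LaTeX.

Valid: G'(w) = f(w).

d/dw[G] = - 2 w e^{2 w} - \frac{5 e^{2 w}}{3}
This equals f(w) exactly, so the claim holds.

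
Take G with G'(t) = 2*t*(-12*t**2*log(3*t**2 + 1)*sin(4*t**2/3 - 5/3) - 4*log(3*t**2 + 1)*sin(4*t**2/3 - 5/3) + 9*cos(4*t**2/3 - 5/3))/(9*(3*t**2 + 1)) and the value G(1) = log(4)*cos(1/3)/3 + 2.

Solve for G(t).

G(t) = log(3*t**2 + 1)*cos(4*t**2/3 - 5/3)/3 + 2

Recognize the product-rule pattern: G'(t) = u'v + uv' with u = cos(4*t**2/3 - 5/3)/3, v = log(3*t**2 + 1), so integration by parts undoes it.
A general antiderivative is log(3*t**2 + 1)*cos(4*t**2/3 - 5/3)/3 + C.
The condition gives C = log(4)*cos(1/3)/3 + 2 - (log(4)*cos(1/3)/3) = 2.
So G(t) = log(3*t**2 + 1)*cos(4*t**2/3 - 5/3)/3 + 2.
Check: d/dt[log(3*t**2 + 1)*cos(4*t**2/3 - 5/3)/3 + 2] = (-24*t**3*log(3*t**2 + 1)*sin(4*t**2/3 - 5/3) - 8*t*log(3*t**2 + 1)*sin(4*t**2/3 - 5/3) + 18*t*cos(4*t**2/3 - 5/3))/(27*t**2 + 9), which equals G'(t).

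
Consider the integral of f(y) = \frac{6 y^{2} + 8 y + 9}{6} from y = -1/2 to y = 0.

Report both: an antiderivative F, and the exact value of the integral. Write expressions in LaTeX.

Antiderivative: F(y) = \frac{y^{3}}{3} + \frac{2 y^{2}}{3} + \frac{3 y}{2}; value = \frac{5}{8}

For F(y) to be correct the identity F'(y) - f(y) = 0 must hold.
F(y) = \frac{y^{3}}{3} + \frac{2 y^{2}}{3} + \frac{3 y}{2} is an antiderivative of f.
Check: d/dy[\frac{y^{3}}{3} + \frac{2 y^{2}}{3} + \frac{3 y}{2}] = y^{2} + \frac{4 y}{3} + \frac{3}{2}, which equals f(y).
F(0) = 0; F(-1/2) = - \frac{5}{8}.
Integral = F(0) - F(-1/2) = \frac{5}{8}.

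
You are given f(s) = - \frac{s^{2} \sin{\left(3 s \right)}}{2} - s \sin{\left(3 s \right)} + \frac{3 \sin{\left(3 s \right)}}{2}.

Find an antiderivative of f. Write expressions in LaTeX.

Integrate term by term and add the pieces.
Check: d/ds[\frac{9 s^{2} \cos{\left(3 s \right)} - 6 s \sin{\left(3 s \right)} + 18 s \cos{\left(3 s \right)} - 6 \sin{\left(3 s \right)} - 29 \cos{\left(3 s \right)}}{54}] = - \frac{s^{2} \sin{\left(3 s \right)}}{2} - s \sin{\left(3 s \right)} + \frac{3 \sin{\left(3 s \right)}}{2} = f(s).

An antiderivative is F(s) = \frac{9 s^{2} \cos{\left(3 s \right)} - 6 s \sin{\left(3 s \right)} + 18 s \cos{\left(3 s \right)} - 6 \sin{\left(3 s \right)} - 29 \cos{\left(3 s \right)}}{54}.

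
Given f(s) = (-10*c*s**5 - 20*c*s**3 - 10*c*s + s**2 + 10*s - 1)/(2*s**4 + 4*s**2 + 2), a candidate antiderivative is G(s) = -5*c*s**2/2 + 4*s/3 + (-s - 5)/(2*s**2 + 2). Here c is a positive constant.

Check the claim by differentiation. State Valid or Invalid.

d/ds[G] = (-30*c*s**5 - 60*c*s**3 - 30*c*s + 8*s**4 + 19*s**2 + 30*s + 5)/(6*s**4 + 12*s**2 + 6)
d/ds[G] - f(s) = 4/3 != 0.

Invalid: d/ds[G] - f = 4/3, which is not 0.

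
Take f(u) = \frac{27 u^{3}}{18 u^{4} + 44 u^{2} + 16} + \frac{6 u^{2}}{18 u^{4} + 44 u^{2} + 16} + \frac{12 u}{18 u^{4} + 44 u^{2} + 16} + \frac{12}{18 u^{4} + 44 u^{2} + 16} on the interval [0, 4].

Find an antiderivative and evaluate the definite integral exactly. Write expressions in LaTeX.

Antiderivative: F(u) = \frac{3 \log{\left(u^{2} + 2 \right)}}{4} + \frac{\operatorname{atan}{\left(\frac{3 u}{2} \right)}}{2}; value = - \frac{3 \log{\left(2 \right)}}{4} + \frac{\operatorname{atan}{\left(6 \right)}}{2} + \frac{3 \log{\left(18 \right)}}{4}

Integrate term by term and add the pieces.
F(u) = \frac{3 \log{\left(u^{2} + 2 \right)}}{4} + \frac{\operatorname{atan}{\left(\frac{3 u}{2} \right)}}{2} is an antiderivative of f.
Check: d/du[\frac{3 \log{\left(u^{2} + 2 \right)}}{4} + \frac{\operatorname{atan}{\left(\frac{3 u}{2} \right)}}{2}] = \frac{27 u^{3} + 6 u^{2} + 12 u + 12}{18 u^{4} + 44 u^{2} + 16}, which equals f(u).
F(4) = \frac{\operatorname{atan}{\left(6 \right)}}{2} + \frac{3 \log{\left(18 \right)}}{4}; F(0) = \frac{3 \log{\left(2 \right)}}{4}.
Integral = F(4) - F(0) = - \frac{3 \log{\left(2 \right)}}{4} + \frac{\operatorname{atan}{\left(6 \right)}}{2} + \frac{3 \log{\left(18 \right)}}{4}.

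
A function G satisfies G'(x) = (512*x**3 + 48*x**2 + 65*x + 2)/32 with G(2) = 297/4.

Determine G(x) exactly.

The substitution u = -4*x**2 - x/4 - 1/2 works: G'(x) is exactly (dG/du)*(du/dx) for that inner function.
A general antiderivative is (-4*x**2 - x/4 - 1/2)**2/4 + C.
The condition gives C = 297/4 - (289/4) = 2.
So G(x) = ((-16*x**2 - x - 2)**2 + 128)/64.
Check: d/dx[((-16*x**2 - x - 2)**2 + 128)/64] = 16*x**3 + 3*x**2/2 + 65*x/32 + 1/16, which equals G'(x).

G(x) = ((-16*x**2 - x - 2)**2 + 128)/64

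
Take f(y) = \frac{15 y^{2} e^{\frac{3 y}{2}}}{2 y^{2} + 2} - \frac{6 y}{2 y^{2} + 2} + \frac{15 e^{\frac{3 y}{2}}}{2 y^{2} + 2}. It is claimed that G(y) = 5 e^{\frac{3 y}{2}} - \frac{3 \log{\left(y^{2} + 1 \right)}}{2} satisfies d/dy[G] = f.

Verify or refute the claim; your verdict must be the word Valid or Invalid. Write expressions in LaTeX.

Valid. The derivative of G reproduces f.

d/dy[G] = \frac{15 y^{2} e^{\frac{3 y}{2}} - 6 y + 15 e^{\frac{3 y}{2}}}{2 y^{2} + 2}
This equals f(y) exactly, so the claim holds.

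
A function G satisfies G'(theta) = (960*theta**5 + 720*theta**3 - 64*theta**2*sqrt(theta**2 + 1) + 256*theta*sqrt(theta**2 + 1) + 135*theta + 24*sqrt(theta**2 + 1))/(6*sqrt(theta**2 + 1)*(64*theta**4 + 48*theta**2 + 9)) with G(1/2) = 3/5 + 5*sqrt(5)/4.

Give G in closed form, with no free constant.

G(theta) = (120*theta**2*sqrt(theta**2 + 1) + 48*theta**2 + 8*theta + 45*sqrt(theta**2 + 1) + 2)/(48*theta**2 + 18)

A first test for any G(theta): its theta-derivative must equal the given G'(theta).
A general antiderivative is (2*theta/3 - 4/3)/(4*theta**2 + 3/2) + 5*sqrt(4*theta**2 + 4)/4 + C.
The condition gives C = 3/5 + 5*sqrt(5)/4 - (-2/5 + 5*sqrt(5)/4) = 1.
So G(theta) = (120*theta**2*sqrt(theta**2 + 1) + 48*theta**2 + 8*theta + 45*sqrt(theta**2 + 1) + 2)/(48*theta**2 + 18).
Check: d/dtheta[(120*theta**2*sqrt(theta**2 + 1) + 48*theta**2 + 8*theta + 45*sqrt(theta**2 + 1) + 2)/(48*theta**2 + 18)] = (960*theta**5 + 720*theta**3 - 64*theta**2*sqrt(theta**2 + 1) + 256*theta*sqrt(theta**2 + 1) + 135*theta + 24*sqrt(theta**2 + 1))/(384*theta**4*sqrt(theta**2 + 1) + 288*theta**2*sqrt(theta**2 + 1) + 54*sqrt(theta**2 + 1)), which equals G'(theta).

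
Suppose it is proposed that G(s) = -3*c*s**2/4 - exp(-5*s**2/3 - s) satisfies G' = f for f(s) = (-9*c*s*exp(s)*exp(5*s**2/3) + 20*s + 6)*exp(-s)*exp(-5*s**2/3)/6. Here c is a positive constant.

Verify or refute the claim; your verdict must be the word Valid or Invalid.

d/ds[G] = (-9*c*s*exp(s)*exp(5*s**2/3) + 20*s + 6)*exp(-s)*exp(-5*s**2/3)/6
This equals f(s) exactly, so the claim holds.

Valid: G'(s) = f(s).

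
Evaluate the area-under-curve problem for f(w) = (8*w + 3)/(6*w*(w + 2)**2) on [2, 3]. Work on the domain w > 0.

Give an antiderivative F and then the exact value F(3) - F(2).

Antiderivative: F(w) = log(w)/8 - log(w + 2)/8 - 13/(12*w + 24); value = -log(5)/8 - log(2)/8 + 13/240 + log(3)/8 + log(4)/8

The denominator factors as 6*w*(w + 2)**2; partial fractions split f into directly integrable pieces: -1/(8*(w + 2)) + 13/(12*(w + 2)**2) + 1/(8*w).
F(w) = log(w)/8 - log(w + 2)/8 - 13/(12*w + 24) is an antiderivative of f.
Check: d/dw[log(w)/8 - log(w + 2)/8 - 13/(12*w + 24)] = (8*w + 3)/(6*w**3 + 24*w**2 + 24*w), which equals f(w).
F(3) = -13/60 - log(5)/8 + log(3)/8; F(2) = -13/48 - log(4)/8 + log(2)/8.
Integral = F(3) - F(2) = -log(5)/8 - log(2)/8 + 13/240 + log(3)/8 + log(4)/8.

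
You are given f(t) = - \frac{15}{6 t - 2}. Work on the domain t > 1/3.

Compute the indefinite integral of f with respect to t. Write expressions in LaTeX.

F(t) = - \frac{5 \log{\left(3 t - 1 \right)}}{2} + C

A candidate is checked by its d/dt: the result must match f(t).
Check: d/dt[- \frac{5 \log{\left(3 t - 1 \right)}}{2}] = - \frac{15}{6 t - 2} = f(t).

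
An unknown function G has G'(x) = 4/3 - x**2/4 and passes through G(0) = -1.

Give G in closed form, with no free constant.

For G(x) to be correct, d/dx[G] must agree with the stated G'(x) identically.
A general antiderivative is -x**3/12 + 4*x/3 + C.
The condition gives C = -1 - (0) = -1.
So G(x) = -x**3/12 + 4*x/3 - 1.
Check: d/dx[-x**3/12 + 4*x/3 - 1] = 4/3 - x**2/4 = G'(x).

G(x) = -x**3/12 + 4*x/3 - 1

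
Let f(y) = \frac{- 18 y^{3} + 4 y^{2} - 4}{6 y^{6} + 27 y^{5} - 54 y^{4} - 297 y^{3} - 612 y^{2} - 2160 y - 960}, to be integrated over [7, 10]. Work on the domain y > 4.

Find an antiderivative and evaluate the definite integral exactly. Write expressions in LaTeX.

Antiderivative: F(y) = - \frac{22295 y \log{\left(y - 4 \right)} - 320 y \log{\left(y + \frac{1}{2} \right)} - 13335 y \log{\left(y + 4 \right)} - 4320 y \log{\left(y^{2} + 5 \right)} + 22368 \sqrt{5} y \operatorname{atan}{\left(\frac{\sqrt{5} y}{5} \right)} + 89180 \log{\left(y - 4 \right)} - 1280 \log{\left(y + \frac{1}{2} \right)} - 53340 \log{\left(y + 4 \right)} - 17280 \log{\left(y^{2} + 5 \right)} + 89472 \sqrt{5} \operatorname{atan}{\left(\frac{\sqrt{5} y}{5} \right)} + 254520}{740880 \left(y + 4\right)}; value = - \frac{466 \sqrt{5} \operatorname{atan}{\left(2 \sqrt{5} \right)}}{15435} - \frac{13 \log{\left(6 \right)}}{432} - \frac{127 \log{\left(11 \right)}}{7056} - \frac{2 \log{\left(54 \right)}}{343} - \frac{4 \log{\left(\frac{15}{2} \right)}}{9261} + \frac{4 \log{\left(\frac{21}{2} \right)}}{9261} + \frac{101}{15092} + \frac{2 \log{\left(105 \right)}}{343} + \frac{13 \log{\left(3 \right)}}{432} + \frac{127 \log{\left(14 \right)}}{7056} + \frac{466 \sqrt{5} \operatorname{atan}{\left(\frac{7 \sqrt{5}}{5} \right)}}{15435}

The denominator factors as 3 \left(y - 4\right) \left(y + 4\right)^{2} \left(2 y + 1\right) \left(y^{2} + 5\right); partial fractions split f into directly integrable pieces: \frac{2 \left(18 y - 233\right)}{3087 \left(y^{2} + 5\right)} + \frac{8}{9261 \left(2 y + 1\right)} + \frac{127}{7056 \left(y + 4\right)} + \frac{101}{294 \left(y + 4\right)^{2}} - \frac{13}{432 \left(y - 4\right)}.
F(y) = - \frac{22295 y \log{\left(y - 4 \right)} - 320 y \log{\left(y + \frac{1}{2} \right)} - 13335 y \log{\left(y + 4 \right)} - 4320 y \log{\left(y^{2} + 5 \right)} + 22368 \sqrt{5} y \operatorname{atan}{\left(\frac{\sqrt{5} y}{5} \right)} + 89180 \log{\left(y - 4 \right)} - 1280 \log{\left(y + \frac{1}{2} \right)} - 53340 \log{\left(y + 4 \right)} - 17280 \log{\left(y^{2} + 5 \right)} + 89472 \sqrt{5} \operatorname{atan}{\left(\frac{\sqrt{5} y}{5} \right)} + 254520}{740880 \left(y + 4\right)} is an antiderivative of f.
Check: d/dy[- \frac{22295 y \log{\left(y - 4 \right)} - 320 y \log{\left(y + \frac{1}{2} \right)} - 13335 y \log{\left(y + 4 \right)} - 4320 y \log{\left(y^{2} + 5 \right)} + 22368 \sqrt{5} y \operatorname{atan}{\left(\frac{\sqrt{5} y}{5} \right)} + 89180 \log{\left(y - 4 \right)} - 1280 \log{\left(y + \frac{1}{2} \right)} - 53340 \log{\left(y + 4 \right)} - 17280 \log{\left(y^{2} + 5 \right)} + 89472 \sqrt{5} \operatorname{atan}{\left(\frac{\sqrt{5} y}{5} \right)} + 254520}{740880 \left(y + 4\right)}] = \frac{- 18 y^{3} + 4 y^{2} - 4}{6 y^{6} + 27 y^{5} - 54 y^{4} - 297 y^{3} - 612 y^{2} - 2160 y - 960} = f(y).
F(10) = - \frac{466 \sqrt{5} \operatorname{atan}{\left(2 \sqrt{5} \right)}}{15435} - \frac{13 \log{\left(6 \right)}}{432} - \frac{101}{4116} + \frac{4 \log{\left(\frac{21}{2} \right)}}{9261} + \frac{2 \log{\left(105 \right)}}{343} + \frac{127 \log{\left(14 \right)}}{7056}; F(7) = - \frac{466 \sqrt{5} \operatorname{atan}{\left(\frac{7 \sqrt{5}}{5} \right)}}{15435} - \frac{13 \log{\left(3 \right)}}{432} - \frac{101}{3234} + \frac{4 \log{\left(\frac{15}{2} \right)}}{9261} + \frac{2 \log{\left(54 \right)}}{343} + \frac{127 \log{\left(11 \right)}}{7056}.
Integral = F(10) - F(7) = - \frac{466 \sqrt{5} \operatorname{atan}{\left(2 \sqrt{5} \right)}}{15435} - \frac{13 \log{\left(6 \right)}}{432} - \frac{127 \log{\left(11 \right)}}{7056} - \frac{2 \log{\left(54 \right)}}{343} - \frac{4 \log{\left(\frac{15}{2} \right)}}{9261} + \frac{4 \log{\left(\frac{21}{2} \right)}}{9261} + \frac{101}{15092} + \frac{2 \log{\left(105 \right)}}{343} + \frac{13 \log{\left(3 \right)}}{432} + \frac{127 \log{\left(14 \right)}}{7056} + \frac{466 \sqrt{5} \operatorname{atan}{\left(\frac{7 \sqrt{5}}{5} \right)}}{15435}.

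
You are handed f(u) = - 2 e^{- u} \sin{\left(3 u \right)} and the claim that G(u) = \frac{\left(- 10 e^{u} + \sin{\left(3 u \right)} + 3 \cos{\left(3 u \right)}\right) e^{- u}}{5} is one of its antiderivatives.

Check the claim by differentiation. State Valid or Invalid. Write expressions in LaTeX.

Valid: G'(u) = f(u).

d/du[G] = - 2 e^{- u} \sin{\left(3 u \right)}
This equals f(u) exactly, so the claim holds.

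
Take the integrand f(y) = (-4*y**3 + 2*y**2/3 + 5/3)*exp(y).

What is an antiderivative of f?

Recognize the product-rule pattern: f = u'v + uv' with u = -4*y**3 + 38*y**2/3 - 76*y/3 + 27, v = exp(y), so integration by parts undoes it.
Check: d/dy[(-12*y**3 + 38*y**2 - 76*y + 81)*exp(y)/3] = -4*y**3*exp(y) + 2*y**2*exp(y)/3 + 5*exp(y)/3, which equals f(y).

An antiderivative is F(y) = (-12*y**3 + 38*y**2 - 76*y + 81)*exp(y)/3.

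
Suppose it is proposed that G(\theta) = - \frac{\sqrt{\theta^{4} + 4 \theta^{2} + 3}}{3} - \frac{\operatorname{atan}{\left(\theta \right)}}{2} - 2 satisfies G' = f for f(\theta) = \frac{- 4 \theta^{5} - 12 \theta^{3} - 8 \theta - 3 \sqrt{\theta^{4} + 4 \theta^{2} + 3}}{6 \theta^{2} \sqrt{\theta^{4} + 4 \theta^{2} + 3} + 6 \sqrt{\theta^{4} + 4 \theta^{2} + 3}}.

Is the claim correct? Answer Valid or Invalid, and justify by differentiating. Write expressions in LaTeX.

d/d\theta[G] = \frac{- 4 \theta^{5} - 12 \theta^{3} - 8 \theta - 3 \sqrt{\theta^{4} + 4 \theta^{2} + 3}}{6 \theta^{2} \sqrt{\theta^{4} + 4 \theta^{2} + 3} + 6 \sqrt{\theta^{4} + 4 \theta^{2} + 3}}
This equals f(\theta) exactly, so the claim holds.

Valid. The derivative of G reproduces f.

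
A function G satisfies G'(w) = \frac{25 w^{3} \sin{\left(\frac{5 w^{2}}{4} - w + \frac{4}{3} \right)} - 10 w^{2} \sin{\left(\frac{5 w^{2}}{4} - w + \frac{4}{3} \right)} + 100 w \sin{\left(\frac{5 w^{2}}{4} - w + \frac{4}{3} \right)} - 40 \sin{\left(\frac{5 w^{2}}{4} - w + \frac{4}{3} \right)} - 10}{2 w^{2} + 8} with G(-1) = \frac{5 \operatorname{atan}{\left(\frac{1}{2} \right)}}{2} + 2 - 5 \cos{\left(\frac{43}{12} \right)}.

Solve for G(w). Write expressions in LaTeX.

G(w) = - 5 \cos{\left(\frac{5 w^{2}}{4} - w + \frac{4}{3} \right)} - \frac{5 \operatorname{atan}{\left(\frac{w}{2} \right)}}{2} + 2

A first test for any G(w): its w-derivative must equal the given G'(w).
A general antiderivative is - 5 \cos{\left(\frac{5 w^{2}}{4} - w + \frac{4}{3} \right)} - \frac{5 \operatorname{atan}{\left(\frac{w}{2} \right)}}{2} + C.
The condition gives C = \frac{5 \operatorname{atan}{\left(\frac{1}{2} \right)}}{2} + 2 - 5 \cos{\left(\frac{43}{12} \right)} - (\frac{5 \operatorname{atan}{\left(\frac{1}{2} \right)}}{2} - 5 \cos{\left(\frac{43}{12} \right)}) = 2.
So G(w) = - 5 \cos{\left(\frac{5 w^{2}}{4} - w + \frac{4}{3} \right)} - \frac{5 \operatorname{atan}{\left(\frac{w}{2} \right)}}{2} + 2.
Check: d/dw[- 5 \cos{\left(\frac{5 w^{2}}{4} - w + \frac{4}{3} \right)} - \frac{5 \operatorname{atan}{\left(\frac{w}{2} \right)}}{2} + 2] = \frac{25 w^{3} \sin{\left(\frac{5 w^{2}}{4} - w + \frac{4}{3} \right)} - 10 w^{2} \sin{\left(\frac{5 w^{2}}{4} - w + \frac{4}{3} \right)} + 100 w \sin{\left(\frac{5 w^{2}}{4} - w + \frac{4}{3} \right)} - 40 \sin{\left(\frac{5 w^{2}}{4} - w + \frac{4}{3} \right)} - 10}{2 w^{2} + 8} = G'(w).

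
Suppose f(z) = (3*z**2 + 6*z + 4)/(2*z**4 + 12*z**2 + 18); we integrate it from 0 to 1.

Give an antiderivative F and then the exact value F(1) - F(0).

Recover f(z) by differentiating a candidate F(z); any mismatch rules it out.
F(z) = -5*z/(12*z**2 + 36) + 13*sqrt(3)*atan(sqrt(3)*z/3)/36 - 18/(12*z**2 + 36) is an antiderivative of f.
Check: d/dz[-5*z/(12*z**2 + 36) + 13*sqrt(3)*atan(sqrt(3)*z/3)/36 - 18/(12*z**2 + 36)] = (3*z**2 + 6*z + 4)/(2*z**4 + 12*z**2 + 18) = f(z).
F(1) = -23/48 + 13*sqrt(3)*pi/216; F(0) = -1/2.
Integral = F(1) - F(0) = 1/48 + 13*sqrt(3)*pi/216.

Antiderivative: F(z) = -5*z/(12*z**2 + 36) + 13*sqrt(3)*atan(sqrt(3)*z/3)/36 - 18/(12*z**2 + 36); value = 1/48 + 13*sqrt(3)*pi/216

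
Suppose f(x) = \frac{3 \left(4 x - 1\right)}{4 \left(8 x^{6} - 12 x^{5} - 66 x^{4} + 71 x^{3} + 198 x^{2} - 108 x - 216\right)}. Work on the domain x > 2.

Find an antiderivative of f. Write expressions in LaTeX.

f has the shape u'v + uv' for u = - \frac{3}{2 \left(2 x - 4\right)^{2}} and v = \frac{1}{\left(2 x + 3\right)^{2}} — it is the derivative of the product u*v.
Check: d/dx[- \frac{3}{32 x^{4} - 32 x^{3} - 184 x^{2} + 96 x + 288}] = \frac{12 x - 3}{32 x^{6} - 48 x^{5} - 264 x^{4} + 284 x^{3} + 792 x^{2} - 432 x - 864}, which equals f(x).

An antiderivative is F(x) = - \frac{3}{32 x^{4} - 32 x^{3} - 184 x^{2} + 96 x + 288}.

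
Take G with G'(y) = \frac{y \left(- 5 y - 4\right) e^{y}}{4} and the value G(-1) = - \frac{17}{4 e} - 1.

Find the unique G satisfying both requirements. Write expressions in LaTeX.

G(y) = - \frac{5 y^{2} e^{y}}{4} + \frac{3 y e^{y}}{2} - \frac{3 e^{y}}{2} - 1

G'(y) has the shape u'v + uv' for u = - \frac{5 y^{2}}{4} + \frac{3 y}{2} - \frac{3}{2} and v = e^{y} — it is the derivative of the product u*v.
A general antiderivative is \frac{\left(- 5 y^{2} + 6 y - 6\right) e^{y}}{4} + C.
The condition gives C = - \frac{17}{4 e} - 1 - (- \frac{17}{4 e}) = -1.
So G(y) = - \frac{5 y^{2} e^{y}}{4} + \frac{3 y e^{y}}{2} - \frac{3 e^{y}}{2} - 1.
Check: d/dy[- \frac{5 y^{2} e^{y}}{4} + \frac{3 y e^{y}}{2} - \frac{3 e^{y}}{2} - 1] = - \frac{5 y^{2} e^{y}}{4} - y e^{y}, which equals G'(y).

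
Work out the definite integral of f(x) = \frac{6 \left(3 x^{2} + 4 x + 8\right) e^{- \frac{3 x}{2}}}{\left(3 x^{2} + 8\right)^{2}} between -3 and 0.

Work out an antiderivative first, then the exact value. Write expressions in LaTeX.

f has the shape u'v + uv' for u = - \frac{2}{3 \left(\frac{x^{2}}{2} + \frac{4}{3}\right)} and v = e^{- \frac{3 x}{2}} — it is the derivative of the product u*v.
F(x) = - \frac{4 e^{- \frac{3 x}{2}}}{3 x^{2} + 8} is an antiderivative of f.
Check: d/dx[- \frac{4 e^{- \frac{3 x}{2}}}{3 x^{2} + 8}] = \frac{18 x^{2} + 24 x + 48}{9 x^{4} e^{\frac{3 x}{2}} + 48 x^{2} e^{\frac{3 x}{2}} + 64 e^{\frac{3 x}{2}}}, which equals f(x).
F(0) = - \frac{1}{2}; F(-3) = - \frac{4 e^{\frac{9}{2}}}{35}.
Integral = F(0) - F(-3) = - \frac{1}{2} + \frac{4 e^{\frac{9}{2}}}{35}.

Antiderivative: F(x) = - \frac{4 e^{- \frac{3 x}{2}}}{3 x^{2} + 8}; value = - \frac{1}{2} + \frac{4 e^{\frac{9}{2}}}{35}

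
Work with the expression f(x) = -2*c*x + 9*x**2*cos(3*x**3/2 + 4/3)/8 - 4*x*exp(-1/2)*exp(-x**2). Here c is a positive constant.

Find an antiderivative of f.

An antiderivative is F(x) = (-4*c*x**2*exp(1/2)*exp(x**2) + exp(1/2)*exp(x**2)*sin(3*x**3/2 + 4/3) + 8)*exp(-1/2)*exp(-x**2)/4.

The integrand splits into summands that can be handled one at a time.
Check: d/dx[(-4*c*x**2*exp(1/2)*exp(x**2) + exp(1/2)*exp(x**2)*sin(3*x**3/2 + 4/3) + 8)*exp(-1/2)*exp(-x**2)/4] = (-16*c*x*exp(1/2)*exp(x**2) + 9*x**2*exp(1/2)*exp(x**2)*cos(3*x**3/2 + 4/3) - 32*x)*exp(-1/2)*exp(-x**2)/8, which equals f(x).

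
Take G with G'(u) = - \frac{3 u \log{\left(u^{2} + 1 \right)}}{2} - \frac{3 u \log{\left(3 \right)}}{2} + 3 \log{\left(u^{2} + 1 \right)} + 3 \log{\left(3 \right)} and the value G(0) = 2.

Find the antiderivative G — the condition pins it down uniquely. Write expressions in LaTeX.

The integrand splits into summands that can be handled one at a time.
A general antiderivative is \frac{3 u^{2}}{4} - 6 u + \left(- \frac{3 u^{2}}{4} + 3 u\right) \log{\left(3 u^{2} + 3 \right)} - \frac{3 \log{\left(u^{2} + 1 \right)}}{4} + 6 \operatorname{atan}{\left(u \right)} + C.
The condition gives C = 2 - (0) = 2.
So G(u) = \frac{3 u^{2}}{4} - 6 u + \left(- \frac{3 u^{2}}{4} + 3 u\right) \log{\left(3 u^{2} + 3 \right)} - \frac{3 \log{\left(u^{2} + 1 \right)}}{4} + 6 \operatorname{atan}{\left(u \right)} + 2.
Check: d/du[\frac{3 u^{2}}{4} - 6 u + \left(- \frac{3 u^{2}}{4} + 3 u\right) \log{\left(3 u^{2} + 3 \right)} - \frac{3 \log{\left(u^{2} + 1 \right)}}{4} + 6 \operatorname{atan}{\left(u \right)} + 2] = - \frac{3 u \log{\left(u^{2} + 1 \right)}}{2} - \frac{3 u \log{\left(3 \right)}}{2} + 3 \log{\left(u^{2} + 1 \right)} + 3 \log{\left(3 \right)} = G'(u).

G(u) = \frac{3 u^{2}}{4} - 6 u + \left(- \frac{3 u^{2}}{4} + 3 u\right) \log{\left(3 u^{2} + 3 \right)} - \frac{3 \log{\left(u^{2} + 1 \right)}}{4} + 6 \operatorname{atan}{\left(u \right)} + 2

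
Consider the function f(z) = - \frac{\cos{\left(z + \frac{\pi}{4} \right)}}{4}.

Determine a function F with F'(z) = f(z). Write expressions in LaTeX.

An antiderivative is F(z) = - \frac{\sin{\left(z + \frac{\pi}{4} \right)}}{4}.

Since d/dz undoes antidifferentiation here, F'(z) = f(z) is required of F(z).
Check: d/dz[- \frac{\sin{\left(z + \frac{\pi}{4} \right)}}{4}] = - \frac{\cos{\left(z + \frac{\pi}{4} \right)}}{4} = f(z).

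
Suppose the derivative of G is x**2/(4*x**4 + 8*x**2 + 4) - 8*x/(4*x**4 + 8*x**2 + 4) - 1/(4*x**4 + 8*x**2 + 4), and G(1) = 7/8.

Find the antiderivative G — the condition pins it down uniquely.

G(x) = (2*x**2 - x + 6)/(4*x**2 + 4)

G'(x) has the shape u'v + uv' for u = 1/(x**2 + 1) and v = 1 - x/4 — it is the derivative of the product u*v.
A general antiderivative is (1 - x/4)/(x**2 + 1) + C.
The condition gives C = 7/8 - (3/8) = 1/2.
So G(x) = (2*x**2 - x + 6)/(4*x**2 + 4).
Check: d/dx[(2*x**2 - x + 6)/(4*x**2 + 4)] = (x**2 - 8*x - 1)/(4*x**4 + 8*x**2 + 4), which equals G'(x).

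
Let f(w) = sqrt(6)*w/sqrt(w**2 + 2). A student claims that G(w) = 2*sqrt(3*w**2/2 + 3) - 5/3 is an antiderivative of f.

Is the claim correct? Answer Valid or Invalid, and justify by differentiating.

d/dw[G] = sqrt(6)*w/sqrt(w**2 + 2)
This equals f(w) exactly, so the claim holds.

Valid. The derivative of G reproduces f.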